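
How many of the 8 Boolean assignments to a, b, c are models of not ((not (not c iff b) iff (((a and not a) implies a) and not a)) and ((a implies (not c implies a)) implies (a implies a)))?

Initial set: {not ((not (not c iff b) iff (((a and not a) implies a) and not a)) and ((a implies (not c implies a)) implies (a implies a)))}.
not ((not (not c iff b) iff (((a and not a) implies a) and not a)) and ((a implies (not c implies a)) implies (a implies a))): β-rule — branch into not (not (not c iff b) iff (((a and not a) implies a) and not a))  //  not ((a implies (not c implies a)) implies (a implies a)).
  branch 1 (add not (not (not c iff b) iff (((a and not a) implies a) and not a))):
    not (not (not c iff b) iff (((a and not a) implies a) and not a)): β-rule — branch into not (not c iff b), not (((a and not a) implies a) and not a)  //  not not (not c iff b), (((a and not a) implies a) and not a).
      branch 1.1 (add not (not c iff b), not (((a and not a) implies a) and not a)):
        not (not c iff b): β-rule — branch into not c, not b  //  not not c, b.
          branch 1.1.1 (add not c, not b):
            not (((a and not a) implies a) and not a): β-rule — branch into not ((a and not a) implies a)  //  not not a.
              branch 1.1.1.1 (add not ((a and not a) implies a)):
                not ((a and not a) implies a): α-rule — add (a and not a), not a.
                (a and not a): α-rule — add a, not a.
                × closes — contains both a and not a.
              branch 1.1.1.2 (add not not a):
                ○ open, literals {a=true, b=false, c=false}.
          branch 1.1.2 (add not not c, b):
            not (((a and not a) implies a) and not a): β-rule — branch into not ((a and not a) implies a)  //  not not a.
              branch 1.1.2.1 (add not ((a and not a) implies a)):
                not ((a and not a) implies a): α-rule — add (a and not a), not a.
                (a and not a): α-rule — add a, not a.
                × closes — contains both a and not a.
              branch 1.1.2.2 (add not not a):
                ○ open, literals {a=true, b=true, c=true}.
      branch 1.2 (add not not (not c iff b), (((a and not a) implies a) and not a)):
        (((a and not a) implies a) and not a): α-rule — add ((a and not a) implies a), not a.
        not not (not c iff b): β-rule — branch into not c, b  //  not not c, not b.
          branch 1.2.1 (add not c, b):
            ((a and not a) implies a): β-rule — branch into not (a and not a)  //  a.
              branch 1.2.1.1 (add not (a and not a)):
                not (a and not a): β-rule — branch into not a  //  not not a.
                  branch 1.2.1.1.1 (add not a):
                    ○ open, literals {a=false, b=true, c=false}.
                  branch 1.2.1.1.2 (add not not a):
                    × closes — contains both a and not a.
              branch 1.2.1.2 (add a):
                × closes — contains both a and not a.
          branch 1.2.2 (add not not c, not b):
            ((a and not a) implies a): β-rule — branch into not (a and not a)  //  a.
              branch 1.2.2.1 (add not (a and not a)):
                not (a and not a): β-rule — branch into not a  //  not not a.
                  branch 1.2.2.1.1 (add not a):
                    ○ open, literals {a=false, b=false, c=true}.
                  branch 1.2.2.1.2 (add not not a):
                    × closes — contains both a and not a.
              branch 1.2.2.2 (add a):
                × closes — contains both a and not a.
  branch 2 (add not ((a implies (not c implies a)) implies (a implies a))):
    not ((a implies (not c implies a)) implies (a implies a)): α-rule — add (a implies (not c implies a)), not (a implies a).
    not (a implies a): α-rule — add a, not a.
    × closes — contains both a and not a.
7 branches closed, 4 open.
Each open branch fixes some atoms; the unmentioned ones are free. Counting distinct full assignments: branch {a=true, b=false, c=false} (none free) contributes 1 new; branch {a=true, b=true, c=true} (none free) contributes 1 new; branch {a=false, b=true, c=false} (none free) contributes 1 new; branch {a=false, b=false, c=true} (none free) contributes 1 new. Total: 4.

4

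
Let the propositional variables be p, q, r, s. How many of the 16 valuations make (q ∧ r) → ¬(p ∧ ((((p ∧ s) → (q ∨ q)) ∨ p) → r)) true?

14

Initial set: {((q ∧ r) → ¬(p ∧ ((((p ∧ s) → (q ∨ q)) ∨ p) → r)))}.
((q ∧ r) → ¬(p ∧ ((((p ∧ s) → (q ∨ q)) ∨ p) → r))): β-rule — branch into ¬(q ∧ r)  //  ¬(p ∧ ((((p ∧ s) → (q ∨ q)) ∨ p) → r)).
  branch 1 (add ¬(q ∧ r)):
    ¬(q ∧ r): β-rule — branch into ¬q  //  ¬r.
      branch 1.1 (add ¬q):
        ○ open, literals {q=F}.
      branch 1.2 (add ¬r):
        ○ open, literals {r=F}.
  branch 2 (add ¬(p ∧ ((((p ∧ s) → (q ∨ q)) ∨ p) → r))):
    ¬(p ∧ ((((p ∧ s) → (q ∨ q)) ∨ p) → r)): β-rule — branch into ¬p  //  ¬((((p ∧ s) → (q ∨ q)) ∨ p) → r).
      branch 2.1 (add ¬p):
        ○ open, literals {p=F}.
      branch 2.2 (add ¬((((p ∧ s) → (q ∨ q)) ∨ p) → r)):
        ¬((((p ∧ s) → (q ∨ q)) ∨ p) → r): α-rule — add (((p ∧ s) → (q ∨ q)) ∨ p), ¬r.
        (((p ∧ s) → (q ∨ q)) ∨ p): β-rule — branch into ((p ∧ s) → (q ∨ q))  //  p.
          branch 2.2.1 (add ((p ∧ s) → (q ∨ q))):
            ((p ∧ s) → (q ∨ q)): β-rule — branch into ¬(p ∧ s)  //  (q ∨ q).
              branch 2.2.1.1 (add ¬(p ∧ s)):
                ¬(p ∧ s): β-rule — branch into ¬p  //  ¬s.
                  branch 2.2.1.1.1 (add ¬p):
                    ○ open, literals {p=F, r=F}.
                  branch 2.2.1.1.2 (add ¬s):
                    ○ open, literals {r=F, s=F}.
              branch 2.2.1.2 (add (q ∨ q)):
                (q ∨ q): β-rule — branch into q  //  q.
                  branch 2.2.1.2.1 (add q):
                    ○ open, literals {q=T, r=F}.
                  branch 2.2.1.2.2 (add q):
                    ○ open, literals {q=T, r=F}.
          branch 2.2.2 (add p):
            ○ open, literals {p=T, r=F}.
0 branches closed, 8 open.
Each open branch fixes some atoms; the unmentioned ones are free. Counting distinct full assignments: branch {q=F} (p, r, s) contributes 8 new; branch {r=F} (p, q, s) contributes 4 new; branch {p=F} (q, r, s) contributes 2 new; branch {p=F, r=F} (q, s) contributes 0 new; branch {r=F, s=F} (p, q) contributes 0 new; branch {q=T, r=F} (p, s) contributes 0 new; branch {q=T, r=F} (p, s) contributes 0 new; branch {p=T, r=F} (q, s) contributes 0 new. Total: 14.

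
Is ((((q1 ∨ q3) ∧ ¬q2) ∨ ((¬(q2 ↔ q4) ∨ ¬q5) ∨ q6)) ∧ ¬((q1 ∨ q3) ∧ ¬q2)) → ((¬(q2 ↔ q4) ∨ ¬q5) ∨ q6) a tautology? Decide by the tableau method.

Assume the negation and expand:
Initial set: {¬(((((q1 ∨ q3) ∧ ¬q2) ∨ ((¬(q2 ↔ q4) ∨ ¬q5) ∨ q6)) ∧ ¬((q1 ∨ q3) ∧ ¬q2)) → ((¬(q2 ↔ q4) ∨ ¬q5) ∨ q6))}.
¬(((((q1 ∨ q3) ∧ ¬q2) ∨ ((¬(q2 ↔ q4) ∨ ¬q5) ∨ q6)) ∧ ¬((q1 ∨ q3) ∧ ¬q2)) → ((¬(q2 ↔ q4) ∨ ¬q5) ∨ q6)): α-rule — add ((((q1 ∨ q3) ∧ ¬q2) ∨ ((¬(q2 ↔ q4) ∨ ¬q5) ∨ q6)) ∧ ¬((q1 ∨ q3) ∧ ¬q2)), ¬((¬(q2 ↔ q4) ∨ ¬q5) ∨ q6).
((((q1 ∨ q3) ∧ ¬q2) ∨ ((¬(q2 ↔ q4) ∨ ¬q5) ∨ q6)) ∧ ¬((q1 ∨ q3) ∧ ¬q2)): α-rule — add (((q1 ∨ q3) ∧ ¬q2) ∨ ((¬(q2 ↔ q4) ∨ ¬q5) ∨ q6)), ¬((q1 ∨ q3) ∧ ¬q2).
¬((¬(q2 ↔ q4) ∨ ¬q5) ∨ q6): α-rule — add ¬(¬(q2 ↔ q4) ∨ ¬q5), ¬q6.
¬(¬(q2 ↔ q4) ∨ ¬q5): α-rule — add ¬¬(q2 ↔ q4), ¬¬q5.
(((q1 ∨ q3) ∧ ¬q2) ∨ ((¬(q2 ↔ q4) ∨ ¬q5) ∨ q6)): β-rule — branch into ((q1 ∨ q3) ∧ ¬q2)  //  ((¬(q2 ↔ q4) ∨ ¬q5) ∨ q6).
  branch 1 (add ((q1 ∨ q3) ∧ ¬q2)):
    ((q1 ∨ q3) ∧ ¬q2): α-rule — add (q1 ∨ q3), ¬q2.
    ¬((q1 ∨ q3) ∧ ¬q2): β-rule — branch into ¬(q1 ∨ q3)  //  ¬¬q2.
      branch 1.1 (add ¬(q1 ∨ q3)):
        ¬(q1 ∨ q3): α-rule — add ¬q1, ¬q3.
        ¬¬(q2 ↔ q4): β-rule — branch into q2, q4  //  ¬q2, ¬q4.
          branch 1.1.1 (add q2, q4):
            × closes — contains both q2 and ¬q2.
          branch 1.1.2 (add ¬q2, ¬q4):
            (q1 ∨ q3): β-rule — branch into q1  //  q3.
              branch 1.1.2.1 (add q1):
                × closes — contains both q1 and ¬q1.
              branch 1.1.2.2 (add q3):
                × closes — contains both q3 and ¬q3.
      branch 1.2 (add ¬¬q2):
        × closes — contains both q2 and ¬q2.
  branch 2 (add ((¬(q2 ↔ q4) ∨ ¬q5) ∨ q6)):
    ¬((q1 ∨ q3) ∧ ¬q2): β-rule — branch into ¬(q1 ∨ q3)  //  ¬¬q2.
      branch 2.1 (add ¬(q1 ∨ q3)):
        ¬(q1 ∨ q3): α-rule — add ¬q1, ¬q3.
        ¬¬(q2 ↔ q4): β-rule — branch into q2, q4  //  ¬q2, ¬q4.
          branch 2.1.1 (add q2, q4):
            ((¬(q2 ↔ q4) ∨ ¬q5) ∨ q6): β-rule — branch into (¬(q2 ↔ q4) ∨ ¬q5)  //  q6.
              branch 2.1.1.1 (add (¬(q2 ↔ q4) ∨ ¬q5)):
                (¬(q2 ↔ q4) ∨ ¬q5): β-rule — branch into ¬(q2 ↔ q4)  //  ¬q5.
                  branch 2.1.1.1.1 (add ¬(q2 ↔ q4)):
                    ¬(q2 ↔ q4): β-rule — branch into q2, ¬q4  //  ¬q2, q4.
                      branch 2.1.1.1.1.1 (add q2, ¬q4):
                        × closes — contains both q4 and ¬q4.
                      branch 2.1.1.1.1.2 (add ¬q2, q4):
                        × closes — contains both q2 and ¬q2.
                  branch 2.1.1.1.2 (add ¬q5):
                    × closes — contains both q5 and ¬q5.
              branch 2.1.1.2 (add q6):
                × closes — contains both q6 and ¬q6.
          branch 2.1.2 (add ¬q2, ¬q4):
            ((¬(q2 ↔ q4) ∨ ¬q5) ∨ q6): β-rule — branch into (¬(q2 ↔ q4) ∨ ¬q5)  //  q6.
              branch 2.1.2.1 (add (¬(q2 ↔ q4) ∨ ¬q5)):
                (¬(q2 ↔ q4) ∨ ¬q5): β-rule — branch into ¬(q2 ↔ q4)  //  ¬q5.
                  branch 2.1.2.1.1 (add ¬(q2 ↔ q4)):
                    ¬(q2 ↔ q4): β-rule — branch into q2, ¬q4  //  ¬q2, q4.
                      branch 2.1.2.1.1.1 (add q2, ¬q4):
                        × closes — contains both q2 and ¬q2.
                      branch 2.1.2.1.1.2 (add ¬q2, q4):
                        × closes — contains both q4 and ¬q4.
                  branch 2.1.2.1.2 (add ¬q5):
                    × closes — contains both q5 and ¬q5.
              branch 2.1.2.2 (add q6):
                × closes — contains both q6 and ¬q6.
      branch 2.2 (add ¬¬q2):
        ¬¬(q2 ↔ q4): β-rule — branch into q2, q4  //  ¬q2, ¬q4.
          branch 2.2.1 (add q2, q4):
            ((¬(q2 ↔ q4) ∨ ¬q5) ∨ q6): β-rule — branch into (¬(q2 ↔ q4) ∨ ¬q5)  //  q6.
              branch 2.2.1.1 (add (¬(q2 ↔ q4) ∨ ¬q5)):
                (¬(q2 ↔ q4) ∨ ¬q5): β-rule — branch into ¬(q2 ↔ q4)  //  ¬q5.
                  branch 2.2.1.1.1 (add ¬(q2 ↔ q4)):
                    ¬(q2 ↔ q4): β-rule — branch into q2, ¬q4  //  ¬q2, q4.
                      branch 2.2.1.1.1.1 (add q2, ¬q4):
                        × closes — contains both q4 and ¬q4.
                      branch 2.2.1.1.1.2 (add ¬q2, q4):
                        × closes — contains both q2 and ¬q2.
                  branch 2.2.1.1.2 (add ¬q5):
                    × closes — contains both q5 and ¬q5.
              branch 2.2.1.2 (add q6):
                × closes — contains both q6 and ¬q6.
          branch 2.2.2 (add ¬q2, ¬q4):
            × closes — contains both q2 and ¬q2.
All 17 branches close.
Every branch closed, so the negation is unsatisfiable and the formula is valid.

Valid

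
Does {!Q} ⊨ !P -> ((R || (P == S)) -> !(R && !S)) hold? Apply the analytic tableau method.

No

Initial set: {!Q; !(!P -> ((R || (P == S)) -> !(R && !S)))}.
!(!P -> ((R || (P == S)) -> !(R && !S))): α-rule — add !P, !((R || (P == S)) -> !(R && !S)).
!((R || (P == S)) -> !(R && !S)): α-rule — add (R || (P == S)), !!(R && !S).
!!(R && !S): α-rule — add R, !S.
(R || (P == S)): β-rule — branch into R  //  (P == S).
  branch 1 (add R):
    ○ open, literals {P=false, Q=false, R=true, S=false}.
  branch 2 (add (P == S)):
    (P == S): β-rule — branch into P, S  //  !P, !S.
      branch 2.1 (add P, S):
        × closes — contains both P and !P.
      branch 2.2 (add !P, !S):
        ○ open, literals {P=false, Q=false, R=true, S=false}.
1 branch closed, 2 open.
An open branch gives a countermodel: P=false, Q=false, R=true, S=false (unmentioned atoms arbitrary); the premises hold there but the conclusion fails.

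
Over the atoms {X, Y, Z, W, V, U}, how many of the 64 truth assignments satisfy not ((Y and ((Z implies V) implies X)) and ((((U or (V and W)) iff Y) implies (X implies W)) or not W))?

44

Initial set: {T not ((Y and ((Z implies V) implies X)) and ((((U or (V and W)) iff Y) implies (X implies W)) or not W))}.
T not ((Y and ((Z implies V) implies X)) and ((((U or (V and W)) iff Y) implies (X implies W)) or not W)): β-rule — branch into F (Y and ((Z implies V) implies X))  //  F ((((U or (V and W)) iff Y) implies (X implies W)) or not W).
  branch 1 (add F (Y and ((Z implies V) implies X))):
    F (Y and ((Z implies V) implies X)): β-rule — branch into F Y  //  F ((Z implies V) implies X).
      branch 1.1 (add F Y):
        ○ open, literals {Y=0}.
      branch 1.2 (add F ((Z implies V) implies X)):
        F ((Z implies V) implies X): α-rule — add T (Z implies V), F X.
        T (Z implies V): β-rule — branch into F Z  //  T V.
          branch 1.2.1 (add F Z):
            ○ open, literals {X=0, Z=0}.
          branch 1.2.2 (add T V):
            ○ open, literals {V=1, X=0}.
  branch 2 (add F ((((U or (V and W)) iff Y) implies (X implies W)) or not W)):
    F ((((U or (V and W)) iff Y) implies (X implies W)) or not W): α-rule — add F (((U or (V and W)) iff Y) implies (X implies W)), F not W.
    F (((U or (V and W)) iff Y) implies (X implies W)): α-rule — add T ((U or (V and W)) iff Y), F (X implies W).
    F (X implies W): α-rule — add T X, F W.
    × closes — contains both W and not W.
1 branch closed, 3 open.
Each open branch fixes some atoms; the unmentioned ones are free. Counting distinct full assignments: branch {Y=0} (X, Z, W, V, U) contributes 32 new; branch {X=0, Z=0} (Y, W, V, U) contributes 8 new; branch {V=1, X=0} (Y, Z, W, U) contributes 4 new. Total: 44.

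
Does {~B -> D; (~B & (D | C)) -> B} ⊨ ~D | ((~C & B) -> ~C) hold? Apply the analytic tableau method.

Yes

Initial set: {(~B -> D); ((~B & (D | C)) -> B); ~(~D | ((~C & B) -> ~C))}.
~(~D | ((~C & B) -> ~C)): α-rule — add ~~D, ~((~C & B) -> ~C).
~((~C & B) -> ~C): α-rule — add (~C & B), ~~C.
(~C & B): α-rule — add ~C, B.
× closes — contains both C and ~C.
All 1 branch closes.
Every branch closed, so the premises entail the conclusion.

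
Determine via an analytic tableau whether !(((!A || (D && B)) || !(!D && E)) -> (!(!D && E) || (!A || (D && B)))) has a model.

Initial set: {!(((!A || (D && B)) || !(!D && E)) -> (!(!D && E) || (!A || (D && B))))}.
!(((!A || (D && B)) || !(!D && E)) -> (!(!D && E) || (!A || (D && B)))): α-rule — add ((!A || (D && B)) || !(!D && E)), !(!(!D && E) || (!A || (D && B))).
!(!(!D && E) || (!A || (D && B))): α-rule — add !!(!D && E), !(!A || (D && B)).
!!(!D && E): α-rule — add !D, E.
!(!A || (D && B)): α-rule — add !!A, !(D && B).
((!A || (D && B)) || !(!D && E)): β-rule — branch into (!A || (D && B))  //  !(!D && E).
  branch 1 (add (!A || (D && B))):
    !(D && B): β-rule — branch into !D  //  !B.
      branch 1.1 (add !D):
        (!A || (D && B)): β-rule — branch into !A  //  (D && B).
          branch 1.1.1 (add !A):
            × closes — contains both A and !A.
          branch 1.1.2 (add (D && B)):
            (D && B): α-rule — add D, B.
            × closes — contains both D and !D.
      branch 1.2 (add !B):
        (!A || (D && B)): β-rule — branch into !A  //  (D && B).
          branch 1.2.1 (add !A):
            × closes — contains both A and !A.
          branch 1.2.2 (add (D && B)):
            (D && B): α-rule — add D, B.
            × closes — contains both D and !D.
  branch 2 (add !(!D && E)):
    !(D && B): β-rule — branch into !D  //  !B.
      branch 2.1 (add !D):
        !(!D && E): β-rule — branch into !!D  //  !E.
          branch 2.1.1 (add !!D):
            × closes — contains both D and !D.
          branch 2.1.2 (add !E):
            × closes — contains both E and !E.
      branch 2.2 (add !B):
        !(!D && E): β-rule — branch into !!D  //  !E.
          branch 2.2.1 (add !!D):
            × closes — contains both D and !D.
          branch 2.2.2 (add !E):
            × closes — contains both E and !E.
All 8 branches close.
Every branch closed; the formula is unsatisfiable.

Unsatisfiable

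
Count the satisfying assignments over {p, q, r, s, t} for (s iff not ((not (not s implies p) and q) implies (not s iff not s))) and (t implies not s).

16

Initial set: {T ((s iff not ((not (not s implies p) and q) implies (not s iff not s))) and (t implies not s))}.
T ((s iff not ((not (not s implies p) and q) implies (not s iff not s))) and (t implies not s)): α-rule — add T (s iff not ((not (not s implies p) and q) implies (not s iff not s))), T (t implies not s).
T (s iff not ((not (not s implies p) and q) implies (not s iff not s))): β-rule — branch into T s, T not ((not (not s implies p) and q) implies (not s iff not s))  //  F s, F not ((not (not s implies p) and q) implies (not s iff not s)).
  branch 1 (add T s, T not ((not (not s implies p) and q) implies (not s iff not s))):
    T not ((not (not s implies p) and q) implies (not s iff not s)): α-rule — add T (not (not s implies p) and q), F (not s iff not s).
    T (not (not s implies p) and q): α-rule — add T not (not s implies p), T q.
    T not (not s implies p): α-rule — add T not s, F p.
    × closes — contains both s and not s.
  branch 2 (add F s, F not ((not (not s implies p) and q) implies (not s iff not s))):
    T (t implies not s): β-rule — branch into F t  //  T not s.
      branch 2.1 (add F t):
        F not ((not (not s implies p) and q) implies (not s iff not s)): β-rule — branch into F (not (not s implies p) and q)  //  T (not s iff not s).
          branch 2.1.1 (add F (not (not s implies p) and q)):
            F (not (not s implies p) and q): β-rule — branch into F not (not s implies p)  //  F q.
              branch 2.1.1.1 (add F not (not s implies p)):
                F not (not s implies p): β-rule — branch into F not s  //  T p.
                  branch 2.1.1.1.1 (add F not s):
                    × closes — contains both s and not s.
                  branch 2.1.1.1.2 (add T p):
                    ○ open, literals {p=T, s=F, t=F}.
              branch 2.1.1.2 (add F q):
                ○ open, literals {q=F, s=F, t=F}.
          branch 2.1.2 (add T (not s iff not s)):
            T (not s iff not s): β-rule — branch into T not s, T not s  //  F not s, F not s.
              branch 2.1.2.1 (add T not s, T not s):
                ○ open, literals {s=F, t=F}.
              branch 2.1.2.2 (add F not s, F not s):
                × closes — contains both s and not s.
      branch 2.2 (add T not s):
        F not ((not (not s implies p) and q) implies (not s iff not s)): β-rule — branch into F (not (not s implies p) and q)  //  T (not s iff not s).
          branch 2.2.1 (add F (not (not s implies p) and q)):
            F (not (not s implies p) and q): β-rule — branch into F not (not s implies p)  //  F q.
              branch 2.2.1.1 (add F not (not s implies p)):
                F not (not s implies p): β-rule — branch into F not s  //  T p.
                  branch 2.2.1.1.1 (add F not s):
                    × closes — contains both s and not s.
                  branch 2.2.1.1.2 (add T p):
                    ○ open, literals {p=T, s=F}.
              branch 2.2.1.2 (add F q):
                ○ open, literals {q=F, s=F}.
          branch 2.2.2 (add T (not s iff not s)):
            T (not s iff not s): β-rule — branch into T not s, T not s  //  F not s, F not s.
              branch 2.2.2.1 (add T not s, T not s):
                ○ open, literals {s=F}.
              branch 2.2.2.2 (add F not s, F not s):
                × closes — contains both s and not s.
5 branches closed, 6 open.
Each open branch fixes some atoms; the unmentioned ones are free. Counting distinct full assignments: branch {p=T, s=F, t=F} (q, r) contributes 4 new; branch {q=F, s=F, t=F} (p, r) contributes 2 new; branch {s=F, t=F} (p, q, r) contributes 2 new; branch {p=T, s=F} (q, r, t) contributes 4 new; branch {q=F, s=F} (p, r, t) contributes 2 new; branch {s=F} (p, q, r, t) contributes 2 new. Total: 16.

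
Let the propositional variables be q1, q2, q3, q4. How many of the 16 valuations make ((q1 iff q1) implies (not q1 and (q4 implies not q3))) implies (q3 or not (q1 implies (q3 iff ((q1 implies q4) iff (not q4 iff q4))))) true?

12

Initial set: {(((q1 iff q1) implies (not q1 and (q4 implies not q3))) implies (q3 or not (q1 implies (q3 iff ((q1 implies q4) iff (not q4 iff q4))))))}.
(((q1 iff q1) implies (not q1 and (q4 implies not q3))) implies (q3 or not (q1 implies (q3 iff ((q1 implies q4) iff (not q4 iff q4)))))): β-rule — branch into not ((q1 iff q1) implies (not q1 and (q4 implies not q3)))  //  (q3 or not (q1 implies (q3 iff ((q1 implies q4) iff (not q4 iff q4))))).
  branch 1 (add not ((q1 iff q1) implies (not q1 and (q4 implies not q3)))):
    not ((q1 iff q1) implies (not q1 and (q4 implies not q3))): α-rule — add (q1 iff q1), not (not q1 and (q4 implies not q3)).
    (q1 iff q1): β-rule — branch into q1, q1  //  not q1, not q1.
      branch 1.1 (add q1, q1):
        not (not q1 and (q4 implies not q3)): β-rule — branch into not not q1  //  not (q4 implies not q3).
          branch 1.1.1 (add not not q1):
            ○ open, literals {q1=T}.
          branch 1.1.2 (add not (q4 implies not q3)):
            not (q4 implies not q3): α-rule — add q4, not not q3.
            ○ open, literals {q1=T, q3=T, q4=T}.
      branch 1.2 (add not q1, not q1):
        not (not q1 and (q4 implies not q3)): β-rule — branch into not not q1  //  not (q4 implies not q3).
          branch 1.2.1 (add not not q1):
            × closes — contains both q1 and not q1.
          branch 1.2.2 (add not (q4 implies not q3)):
            not (q4 implies not q3): α-rule — add q4, not not q3.
            ○ open, literals {q1=F, q3=T, q4=T}.
  branch 2 (add (q3 or not (q1 implies (q3 iff ((q1 implies q4) iff (not q4 iff q4)))))):
    (q3 or not (q1 implies (q3 iff ((q1 implies q4) iff (not q4 iff q4))))): β-rule — branch into q3  //  not (q1 implies (q3 iff ((q1 implies q4) iff (not q4 iff q4)))).
      branch 2.1 (add q3):
        ○ open, literals {q3=T}.
      branch 2.2 (add not (q1 implies (q3 iff ((q1 implies q4) iff (not q4 iff q4))))):
        not (q1 implies (q3 iff ((q1 implies q4) iff (not q4 iff q4)))): α-rule — add q1, not (q3 iff ((q1 implies q4) iff (not q4 iff q4))).
        not (q3 iff ((q1 implies q4) iff (not q4 iff q4))): β-rule — branch into q3, not ((q1 implies q4) iff (not q4 iff q4))  //  not q3, ((q1 implies q4) iff (not q4 iff q4)).
          branch 2.2.1 (add q3, not ((q1 implies q4) iff (not q4 iff q4))):
            not ((q1 implies q4) iff (not q4 iff q4)): β-rule — branch into (q1 implies q4), not (not q4 iff q4)  //  not (q1 implies q4), (not q4 iff q4).
              branch 2.2.1.1 (add (q1 implies q4), not (not q4 iff q4)):
                (q1 implies q4): β-rule — branch into not q1  //  q4.
                  branch 2.2.1.1.1 (add not q1):
                    × closes — contains both q1 and not q1.
                  branch 2.2.1.1.2 (add q4):
                    not (not q4 iff q4): β-rule — branch into not q4, not q4  //  not not q4, q4.
                      branch 2.2.1.1.2.1 (add not q4, not q4):
                        × closes — contains both q4 and not q4.
                      branch 2.2.1.1.2.2 (add not not q4, q4):
                        ○ open, literals {q1=T, q3=T, q4=T}.
              branch 2.2.1.2 (add not (q1 implies q4), (not q4 iff q4)):
                not (q1 implies q4): α-rule — add q1, not q4.
                (not q4 iff q4): β-rule — branch into not q4, q4  //  not not q4, not q4.
                  branch 2.2.1.2.1 (add not q4, q4):
                    × closes — contains both q4 and not q4.
                  branch 2.2.1.2.2 (add not not q4, not q4):
                    × closes — contains both q4 and not q4.
          branch 2.2.2 (add not q3, ((q1 implies q4) iff (not q4 iff q4))):
            ((q1 implies q4) iff (not q4 iff q4)): β-rule — branch into (q1 implies q4), (not q4 iff q4)  //  not (q1 implies q4), not (not q4 iff q4).
              branch 2.2.2.1 (add (q1 implies q4), (not q4 iff q4)):
                (q1 implies q4): β-rule — branch into not q1  //  q4.
                  branch 2.2.2.1.1 (add not q1):
                    × closes — contains both q1 and not q1.
                  branch 2.2.2.1.2 (add q4):
                    (not q4 iff q4): β-rule — branch into not q4, q4  //  not not q4, not q4.
                      branch 2.2.2.1.2.1 (add not q4, q4):
                        × closes — contains both q4 and not q4.
                      branch 2.2.2.1.2.2 (add not not q4, not q4):
                        × closes — contains both q4 and not q4.
              branch 2.2.2.2 (add not (q1 implies q4), not (not q4 iff q4)):
                not (q1 implies q4): α-rule — add q1, not q4.
                not (not q4 iff q4): β-rule — branch into not q4, not q4  //  not not q4, q4.
                  branch 2.2.2.2.1 (add not q4, not q4):
                    ○ open, literals {q1=T, q3=F, q4=F}.
                  branch 2.2.2.2.2 (add not not q4, q4):
                    × closes — contains both q4 and not q4.
9 branches closed, 6 open.
Each open branch fixes some atoms; the unmentioned ones are free. Counting distinct full assignments: branch {q1=T} (q2, q3, q4) contributes 8 new; branch {q1=T, q3=T, q4=T} (q2) contributes 0 new; branch {q1=F, q3=T, q4=T} (q2) contributes 2 new; branch {q3=T} (q1, q2, q4) contributes 2 new; branch {q1=T, q3=T, q4=T} (q2) contributes 0 new; branch {q1=T, q3=F, q4=F} (q2) contributes 0 new. Total: 12.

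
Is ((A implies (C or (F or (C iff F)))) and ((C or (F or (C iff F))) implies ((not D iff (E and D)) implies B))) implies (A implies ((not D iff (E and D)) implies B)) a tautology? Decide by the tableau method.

Assume the negation and expand:
Initial set: {F (((A implies (C or (F or (C iff F)))) and ((C or (F or (C iff F))) implies ((not D iff (E and D)) implies B))) implies (A implies ((not D iff (E and D)) implies B)))}.
F (((A implies (C or (F or (C iff F)))) and ((C or (F or (C iff F))) implies ((not D iff (E and D)) implies B))) implies (A implies ((not D iff (E and D)) implies B))): α-rule — add T ((A implies (C or (F or (C iff F)))) and ((C or (F or (C iff F))) implies ((not D iff (E and D)) implies B))), F (A implies ((not D iff (E and D)) implies B)).
T ((A implies (C or (F or (C iff F)))) and ((C or (F or (C iff F))) implies ((not D iff (E and D)) implies B))): α-rule — add T (A implies (C or (F or (C iff F)))), T ((C or (F or (C iff F))) implies ((not D iff (E and D)) implies B)).
F (A implies ((not D iff (E and D)) implies B)): α-rule — add T A, F ((not D iff (E and D)) implies B).
F ((not D iff (E and D)) implies B): α-rule — add T (not D iff (E and D)), F B.
T (A implies (C or (F or (C iff F)))): β-rule — branch into F A  //  T (C or (F or (C iff F))).
  branch 1 (add F A):
    × closes — contains both A and not A.
  branch 2 (add T (C or (F or (C iff F)))):
    T ((C or (F or (C iff F))) implies ((not D iff (E and D)) implies B)): β-rule — branch into F (C or (F or (C iff F)))  //  T ((not D iff (E and D)) implies B).
      branch 2.1 (add F (C or (F or (C iff F)))):
        F (C or (F or (C iff F))): α-rule — add F C, F (F or (C iff F)).
        F (F or (C iff F)): α-rule — add F F, F (C iff F).
        T (not D iff (E and D)): β-rule — branch into T not D, T (E and D)  //  F not D, F (E and D).
          branch 2.1.1 (add T not D, T (E and D)):
            T (E and D): α-rule — add T E, T D.
            × closes — contains both D and not D.
          branch 2.1.2 (add F not D, F (E and D)):
            T (C or (F or (C iff F))): β-rule — branch into T C  //  T (F or (C iff F)).
              branch 2.1.2.1 (add T C):
                × closes — contains both C and not C.
              branch 2.1.2.2 (add T (F or (C iff F))):
                F (C iff F): β-rule — branch into T C, F F  //  F C, T F.
                  branch 2.1.2.2.1 (add T C, F F):
                    × closes — contains both C and not C.
                  branch 2.1.2.2.2 (add F C, T F):
                    × closes — contains both F and not F.
      branch 2.2 (add T ((not D iff (E and D)) implies B)):
        T (not D iff (E and D)): β-rule — branch into T not D, T (E and D)  //  F not D, F (E and D).
          branch 2.2.1 (add T not D, T (E and D)):
            T (E and D): α-rule — add T E, T D.
            × closes — contains both D and not D.
          branch 2.2.2 (add F not D, F (E and D)):
            T (C or (F or (C iff F))): β-rule — branch into T C  //  T (F or (C iff F)).
              branch 2.2.2.1 (add T C):
                T ((not D iff (E and D)) implies B): β-rule — branch into F (not D iff (E and D))  //  T B.
                  branch 2.2.2.1.1 (add F (not D iff (E and D))):
                    F (E and D): β-rule — branch into F E  //  F D.
                      branch 2.2.2.1.1.1 (add F E):
                        F (not D iff (E and D)): β-rule — branch into T not D, F (E and D)  //  F not D, T (E and D).
                          branch 2.2.2.1.1.1.1 (add T not D, F (E and D)):
                            × closes — contains both D and not D.
                          branch 2.2.2.1.1.1.2 (add F not D, T (E and D)):
                            T (E and D): α-rule — add T E, T D.
                            × closes — contains both E and not E.
                      branch 2.2.2.1.1.2 (add F D):
                        × closes — contains both D and not D.
                  branch 2.2.2.1.2 (add T B):
                    × closes — contains both B and not B.
              branch 2.2.2.2 (add T (F or (C iff F))):
                T ((not D iff (E and D)) implies B): β-rule — branch into F (not D iff (E and D))  //  T B.
                  branch 2.2.2.2.1 (add F (not D iff (E and D))):
                    F (E and D): β-rule — branch into F E  //  F D.
                      branch 2.2.2.2.1.1 (add F E):
                        T (F or (C iff F)): β-rule — branch into T F  //  T (C iff F).
                          branch 2.2.2.2.1.1.1 (add T F):
                            F (not D iff (E and D)): β-rule — branch into T not D, F (E and D)  //  F not D, T (E and D).
                              branch 2.2.2.2.1.1.1.1 (add T not D, F (E and D)):
                                × closes — contains both D and not D.
                              branch 2.2.2.2.1.1.1.2 (add F not D, T (E and D)):
                                T (E and D): α-rule — add T E, T D.
                                × closes — contains both E and not E.
                          branch 2.2.2.2.1.1.2 (add T (C iff F)):
                            F (not D iff (E and D)): β-rule — branch into T not D, F (E and D)  //  F not D, T (E and D).
                              branch 2.2.2.2.1.1.2.1 (add T not D, F (E and D)):
                                × closes — contains both D and not D.
                              branch 2.2.2.2.1.1.2.2 (add F not D, T (E and D)):
                                T (E and D): α-rule — add T E, T D.
                                × closes — contains both E and not E.
                      branch 2.2.2.2.1.2 (add F D):
                        × closes — contains both D and not D.
                  branch 2.2.2.2.2 (add T B):
                    × closes — contains both B and not B.
All 16 branches close.
Every branch closed, so the negation is unsatisfiable and the formula is valid.

Valid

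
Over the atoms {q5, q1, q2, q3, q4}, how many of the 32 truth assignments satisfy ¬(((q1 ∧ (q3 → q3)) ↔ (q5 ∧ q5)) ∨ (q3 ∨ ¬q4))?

Initial set: {¬(((q1 ∧ (q3 → q3)) ↔ (q5 ∧ q5)) ∨ (q3 ∨ ¬q4))}.
¬(((q1 ∧ (q3 → q3)) ↔ (q5 ∧ q5)) ∨ (q3 ∨ ¬q4)): α-rule — add ¬((q1 ∧ (q3 → q3)) ↔ (q5 ∧ q5)), ¬(q3 ∨ ¬q4).
¬(q3 ∨ ¬q4): α-rule — add ¬q3, ¬¬q4.
¬((q1 ∧ (q3 → q3)) ↔ (q5 ∧ q5)): β-rule — branch into (q1 ∧ (q3 → q3)), ¬(q5 ∧ q5)  //  ¬(q1 ∧ (q3 → q3)), (q5 ∧ q5).
  branch 1 (add (q1 ∧ (q3 → q3)), ¬(q5 ∧ q5)):
    (q1 ∧ (q3 → q3)): α-rule — add q1, (q3 → q3).
    ¬(q5 ∧ q5): β-rule — branch into ¬q5  //  ¬q5.
      branch 1.1 (add ¬q5):
        (q3 → q3): β-rule — branch into ¬q3  //  q3.
          branch 1.1.1 (add ¬q3):
            ○ open, literals {q1=T, q3=F, q4=T, q5=F}.
          branch 1.1.2 (add q3):
            × closes — contains both q3 and ¬q3.
      branch 1.2 (add ¬q5):
        (q3 → q3): β-rule — branch into ¬q3  //  q3.
          branch 1.2.1 (add ¬q3):
            ○ open, literals {q1=T, q3=F, q4=T, q5=F}.
          branch 1.2.2 (add q3):
            × closes — contains both q3 and ¬q3.
  branch 2 (add ¬(q1 ∧ (q3 → q3)), (q5 ∧ q5)):
    (q5 ∧ q5): α-rule — add q5, q5.
    ¬(q1 ∧ (q3 → q3)): β-rule — branch into ¬q1  //  ¬(q3 → q3).
      branch 2.1 (add ¬q1):
        ○ open, literals {q1=F, q3=F, q4=T, q5=T}.
      branch 2.2 (add ¬(q3 → q3)):
        ¬(q3 → q3): α-rule — add q3, ¬q3.
        × closes — contains both q3 and ¬q3.
3 branches closed, 3 open.
Each open branch fixes some atoms; the unmentioned ones are free. Counting distinct full assignments: branch {q1=T, q3=F, q4=T, q5=F} (q2) contributes 2 new; branch {q1=T, q3=F, q4=T, q5=F} (q2) contributes 0 new; branch {q1=F, q3=F, q4=T, q5=T} (q2) contributes 2 new. Total: 4.

4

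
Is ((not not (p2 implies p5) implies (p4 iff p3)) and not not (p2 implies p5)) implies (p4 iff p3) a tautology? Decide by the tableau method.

Valid

Assume the negation and expand:
Initial set: {not (((not not (p2 implies p5) implies (p4 iff p3)) and not not (p2 implies p5)) implies (p4 iff p3))}.
not (((not not (p2 implies p5) implies (p4 iff p3)) and not not (p2 implies p5)) implies (p4 iff p3)): α-rule — add ((not not (p2 implies p5) implies (p4 iff p3)) and not not (p2 implies p5)), not (p4 iff p3).
((not not (p2 implies p5) implies (p4 iff p3)) and not not (p2 implies p5)): α-rule — add (not not (p2 implies p5) implies (p4 iff p3)), not not (p2 implies p5).
not not (p2 implies p5): drop double negation, giving (p2 implies p5).
not (p4 iff p3): β-rule — branch into p4, not p3  //  not p4, p3.
  branch 1 (add p4, not p3):
    (not not (p2 implies p5) implies (p4 iff p3)): β-rule — branch into not not not (p2 implies p5)  //  (p4 iff p3).
      branch 1.1 (add not not not (p2 implies p5)):
        not not not (p2 implies p5): drop double negation, giving not (p2 implies p5).
        not (p2 implies p5): α-rule — add p2, not p5.
        (p2 implies p5): β-rule — branch into not p2  //  p5.
          branch 1.1.1 (add not p2):
            × closes — contains both p2 and not p2.
          branch 1.1.2 (add p5):
            × closes — contains both p5 and not p5.
      branch 1.2 (add (p4 iff p3)):
        (p2 implies p5): β-rule — branch into not p2  //  p5.
          branch 1.2.1 (add not p2):
            (p4 iff p3): β-rule — branch into p4, p3  //  not p4, not p3.
              branch 1.2.1.1 (add p4, p3):
                × closes — contains both p3 and not p3.
              branch 1.2.1.2 (add not p4, not p3):
                × closes — contains both p4 and not p4.
          branch 1.2.2 (add p5):
            (p4 iff p3): β-rule — branch into p4, p3  //  not p4, not p3.
              branch 1.2.2.1 (add p4, p3):
                × closes — contains both p3 and not p3.
              branch 1.2.2.2 (add not p4, not p3):
                × closes — contains both p4 and not p4.
  branch 2 (add not p4, p3):
    (not not (p2 implies p5) implies (p4 iff p3)): β-rule — branch into not not not (p2 implies p5)  //  (p4 iff p3).
      branch 2.1 (add not not not (p2 implies p5)):
        not not not (p2 implies p5): drop double negation, giving not (p2 implies p5).
        not (p2 implies p5): α-rule — add p2, not p5.
        (p2 implies p5): β-rule — branch into not p2  //  p5.
          branch 2.1.1 (add not p2):
            × closes — contains both p2 and not p2.
          branch 2.1.2 (add p5):
            × closes — contains both p5 and not p5.
      branch 2.2 (add (p4 iff p3)):
        (p2 implies p5): β-rule — branch into not p2  //  p5.
          branch 2.2.1 (add not p2):
            (p4 iff p3): β-rule — branch into p4, p3  //  not p4, not p3.
              branch 2.2.1.1 (add p4, p3):
                × closes — contains both p4 and not p4.
              branch 2.2.1.2 (add not p4, not p3):
                × closes — contains both p3 and not p3.
          branch 2.2.2 (add p5):
            (p4 iff p3): β-rule — branch into p4, p3  //  not p4, not p3.
              branch 2.2.2.1 (add p4, p3):
                × closes — contains both p4 and not p4.
              branch 2.2.2.2 (add not p4, not p3):
                × closes — contains both p3 and not p3.
All 12 branches close.
Every branch closed, so the negation is unsatisfiable and the formula is valid.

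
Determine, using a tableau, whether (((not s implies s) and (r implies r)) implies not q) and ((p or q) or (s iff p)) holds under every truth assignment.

Not valid

Assume the negation and expand:
Initial set: {F ((((not s implies s) and (r implies r)) implies not q) and ((p or q) or (s iff p)))}.
F ((((not s implies s) and (r implies r)) implies not q) and ((p or q) or (s iff p))): β-rule — branch into F (((not s implies s) and (r implies r)) implies not q)  //  F ((p or q) or (s iff p)).
  branch 1 (add F (((not s implies s) and (r implies r)) implies not q)):
    F (((not s implies s) and (r implies r)) implies not q): α-rule — add T ((not s implies s) and (r implies r)), F not q.
    T ((not s implies s) and (r implies r)): α-rule — add T (not s implies s), T (r implies r).
    T (not s implies s): β-rule — branch into F not s  //  T s.
      branch 1.1 (add F not s):
        T (r implies r): β-rule — branch into F r  //  T r.
          branch 1.1.1 (add F r):
            ○ open, literals {q=true, r=false, s=true}.
          branch 1.1.2 (add T r):
            ○ open, literals {q=true, r=true, s=true}.
      branch 1.2 (add T s):
        T (r implies r): β-rule — branch into F r  //  T r.
          branch 1.2.1 (add F r):
            ○ open, literals {q=true, r=false, s=true}.
          branch 1.2.2 (add T r):
            ○ open, literals {q=true, r=true, s=true}.
  branch 2 (add F ((p or q) or (s iff p))):
    F ((p or q) or (s iff p)): α-rule — add F (p or q), F (s iff p).
    F (p or q): α-rule — add F p, F q.
    F (s iff p): β-rule — branch into T s, F p  //  F s, T p.
      branch 2.1 (add T s, F p):
        ○ open, literals {p=false, q=false, s=true}.
      branch 2.2 (add F s, T p):
        × closes — contains both p and not p.
1 branch closed, 5 open.
An open branch gives a countermodel: q=true, r=false, s=true (unmentioned atoms arbitrary); under it the original formula is false.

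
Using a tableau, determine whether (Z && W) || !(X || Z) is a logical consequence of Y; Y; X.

No

Initial set: {Y; Y; X; !((Z && W) || !(X || Z))}.
!((Z && W) || !(X || Z)): α-rule — add !(Z && W), !!(X || Z).
!(Z && W): β-rule — branch into !Z  //  !W.
  branch 1 (add !Z):
    !!(X || Z): β-rule — branch into X  //  Z.
      branch 1.1 (add X):
        ○ open, literals {X=true, Y=true, Z=false}.
      branch 1.2 (add Z):
        × closes — contains both Z and !Z.
  branch 2 (add !W):
    !!(X || Z): β-rule — branch into X  //  Z.
      branch 2.1 (add X):
        ○ open, literals {W=false, X=true, Y=true}.
      branch 2.2 (add Z):
        ○ open, literals {W=false, X=true, Y=true, Z=true}.
1 branch closed, 3 open.
An open branch gives a countermodel: X=true, Y=true, Z=false (unmentioned atoms arbitrary); the premises hold there but the conclusion fails.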